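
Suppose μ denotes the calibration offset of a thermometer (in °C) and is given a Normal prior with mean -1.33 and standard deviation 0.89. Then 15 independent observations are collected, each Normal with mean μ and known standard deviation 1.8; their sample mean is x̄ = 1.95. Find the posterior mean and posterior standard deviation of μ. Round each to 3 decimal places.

Posterior mean ≈ 1.247; posterior SD ≈ 0.412

Prior precision 1/τ₀² = 1/0.89² = 1.26247; data precision n/σ² = 15/1.8² = 4.62963.
Posterior precision = 1.26247 + 4.62963 = 5.89210, giving posterior SD = 1/√5.89210 = 0.412.
Posterior mean = (1.26247·-1.33 + 4.62963·1.95) / 5.89210 = 1.247.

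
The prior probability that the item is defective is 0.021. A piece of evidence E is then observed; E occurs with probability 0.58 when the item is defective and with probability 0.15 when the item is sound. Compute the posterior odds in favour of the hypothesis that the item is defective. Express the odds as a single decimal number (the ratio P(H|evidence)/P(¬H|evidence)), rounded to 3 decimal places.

Posterior odds ≈ 0.083

Prior odds = 0.021/(1−0.021) = 0.021450.
Likelihood ratio for E = 0.58/0.15 = 3.8667.
Posterior odds = prior odds × LR = 0.082942.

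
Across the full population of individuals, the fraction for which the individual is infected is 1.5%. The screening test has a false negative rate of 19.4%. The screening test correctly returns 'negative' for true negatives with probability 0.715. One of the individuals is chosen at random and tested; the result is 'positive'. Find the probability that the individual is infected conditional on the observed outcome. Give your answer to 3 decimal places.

P(H | E) ≈ 0.041

Write H for 'the individual is infected'. Prior odds H:¬H = 0.015/0.985 = 0.015228. For the 'positive' outcome, the likelihood ratio is 0.806/0.285 = 2.8281.
Posterior odds = 0.015228 × 2.8281 = 0.043067, so P(H|E) = 0.043067/(1+0.043067) = 0.041.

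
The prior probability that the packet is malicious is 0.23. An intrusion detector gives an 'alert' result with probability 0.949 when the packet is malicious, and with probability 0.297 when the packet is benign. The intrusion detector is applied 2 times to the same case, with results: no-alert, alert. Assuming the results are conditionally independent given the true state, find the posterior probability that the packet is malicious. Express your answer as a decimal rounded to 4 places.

Let H be the event that the packet is malicious; start with P(H) = 0.23. P('alert'|H) = 0.949, P('alert'|¬H) = 0.297.
Update on result 1 ('no-alert'): P(H) ← 0.051·0.2300 / (0.051·0.2300 + 0.703·0.7700) = 0.011730/0.55304 = 0.0212.
Update on result 2 ('alert'): P(H) ← 0.949·0.0212 / (0.949·0.0212 + 0.297·0.9788) = 0.020128/0.31083 = 0.0648.

Posterior P(H) ≈ 0.0648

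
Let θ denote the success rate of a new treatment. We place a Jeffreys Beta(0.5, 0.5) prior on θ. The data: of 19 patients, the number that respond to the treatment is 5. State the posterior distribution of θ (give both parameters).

Posterior: Beta(5.5, 14.5)

The binomial likelihood is conjugate to the Beta prior: with 5 successes and 14 failures, the posterior is Beta(0.5+5, 0.5+14) = Beta(5.5, 14.5).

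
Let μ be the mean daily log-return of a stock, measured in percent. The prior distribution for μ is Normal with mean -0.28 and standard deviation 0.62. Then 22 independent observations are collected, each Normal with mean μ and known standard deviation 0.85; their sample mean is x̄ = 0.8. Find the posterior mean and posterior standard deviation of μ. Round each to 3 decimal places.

Posterior mean ≈ 0.715; posterior SD ≈ 0.174

With known σ, the Normal prior is conjugate. Weight on the data is w = (n/σ²)/(n/σ² + 1/τ₀²) = 30.4498/(30.4498+2.60146) = 0.92129.
Posterior mean = w·x̄ + (1−w)·μ₀ = 0.92129·0.8 + 0.078710·-0.28 = 0.715. Posterior variance = 1/(30.4498+2.60146) = 0.0302560, so SD = 0.174.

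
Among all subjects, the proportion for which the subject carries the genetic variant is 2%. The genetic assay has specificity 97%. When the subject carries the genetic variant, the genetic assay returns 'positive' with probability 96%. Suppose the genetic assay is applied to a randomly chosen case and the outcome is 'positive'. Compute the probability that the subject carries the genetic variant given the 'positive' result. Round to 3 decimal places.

P(H | E) ≈ 0.395

Let H be the event that the subject carries the genetic variant. P(H) = 0.02, so P(¬H) = 0.98. With E the 'positive' result, P(E|H) = 0.96 and P(E|¬H) = 0.03.
P(E) = 0.96·0.02 + 0.03·0.98 = 0.019200 + 0.029400 = 0.048600.
By Bayes' theorem, P(H|E) = 0.019200 / 0.048600 = 0.395.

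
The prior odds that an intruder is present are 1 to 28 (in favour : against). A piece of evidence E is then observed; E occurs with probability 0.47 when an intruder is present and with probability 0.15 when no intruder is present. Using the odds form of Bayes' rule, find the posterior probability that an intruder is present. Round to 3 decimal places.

Posterior probability ≈ 0.101

Prior odds = 1/28 = 0.035714.
Likelihood ratio for E = 0.47/0.15 = 3.1333.
Posterior odds = prior odds × LR = 0.11190.
Posterior probability = odds/(1+odds) = 0.11190/1.1119 = 0.101.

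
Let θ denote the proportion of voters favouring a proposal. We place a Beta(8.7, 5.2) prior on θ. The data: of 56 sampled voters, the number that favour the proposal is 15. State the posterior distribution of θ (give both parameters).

Posterior: Beta(23.7, 46.2)

The binomial likelihood is conjugate to the Beta prior: with 15 successes and 41 failures, the posterior is Beta(8.7+15, 5.2+41) = Beta(23.7, 46.2).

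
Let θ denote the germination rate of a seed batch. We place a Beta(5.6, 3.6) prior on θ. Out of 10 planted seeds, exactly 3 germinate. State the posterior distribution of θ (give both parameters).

The binomial likelihood is conjugate to the Beta prior: with 3 successes and 7 failures, the posterior is Beta(5.6+3, 3.6+7) = Beta(8.6, 10.6).

Posterior: Beta(8.6, 10.6)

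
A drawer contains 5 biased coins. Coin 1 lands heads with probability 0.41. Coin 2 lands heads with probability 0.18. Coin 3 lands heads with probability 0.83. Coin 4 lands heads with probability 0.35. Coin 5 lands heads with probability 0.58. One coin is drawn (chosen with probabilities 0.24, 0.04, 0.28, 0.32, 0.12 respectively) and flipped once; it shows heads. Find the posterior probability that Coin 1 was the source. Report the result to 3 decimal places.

P(heads|C1) = 0.41; P(heads|C2) = 0.18; P(heads|C3) = 0.83; P(heads|C4) = 0.35; P(heads|C5) = 0.58.
Prior × likelihood for each source: 0.24·0.41=0.09840, 0.04·0.18=0.007200, 0.28·0.83=0.2324, 0.32·0.35=0.1120, 0.12·0.58=0.06960. Summing gives P(heads) = 0.51960.
P(Coin 1 | heads) = 0.09840 / 0.51960 = 0.189.

Posterior probability ≈ 0.189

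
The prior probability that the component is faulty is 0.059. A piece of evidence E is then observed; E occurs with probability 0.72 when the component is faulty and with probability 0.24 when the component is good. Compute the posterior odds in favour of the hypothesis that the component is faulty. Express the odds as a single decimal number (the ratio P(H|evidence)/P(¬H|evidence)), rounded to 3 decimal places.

Posterior odds ≈ 0.188

Prior odds = 0.059/(1−0.059) = 0.062699.
Likelihood ratio for E = 0.72/0.24 = 3.0000.
Posterior odds = prior odds × LR = 0.18810.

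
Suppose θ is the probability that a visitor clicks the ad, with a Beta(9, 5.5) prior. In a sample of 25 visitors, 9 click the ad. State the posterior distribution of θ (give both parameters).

Posterior: Beta(18, 21.5)

The binomial likelihood is conjugate to the Beta prior: with 9 successes and 16 failures, the posterior is Beta(9+9, 5.5+16) = Beta(18, 21.5).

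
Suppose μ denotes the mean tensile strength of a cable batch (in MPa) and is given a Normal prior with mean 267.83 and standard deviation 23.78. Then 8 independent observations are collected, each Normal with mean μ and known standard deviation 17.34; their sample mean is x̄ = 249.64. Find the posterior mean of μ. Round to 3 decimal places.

With known σ, the Normal prior is conjugate. Weight on the data is w = (n/σ²)/(n/σ² + 1/τ₀²) = 0.0266067/(0.0266067+0.00176838) = 0.93768.
Posterior mean = w·x̄ + (1−w)·μ₀ = 0.93768·249.64 + 0.062322·267.83 = 250.774.

Posterior mean ≈ 250.774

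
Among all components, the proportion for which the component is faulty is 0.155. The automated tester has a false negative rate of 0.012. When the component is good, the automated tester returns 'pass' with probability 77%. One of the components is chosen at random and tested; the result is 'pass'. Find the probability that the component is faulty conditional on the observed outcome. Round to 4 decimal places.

Let H be the event that the component is faulty. P(H) = 0.155, so P(¬H) = 0.845. With E the 'pass' result, P(E|H) = 0.012 and P(E|¬H) = 0.77.
P(E) = 0.012·0.155 + 0.77·0.845 = 0.0018600 + 0.65065 = 0.65251.
By Bayes' theorem, P(H|E) = 0.0018600 / 0.65251 = 0.0029.

P(H | E) ≈ 0.0029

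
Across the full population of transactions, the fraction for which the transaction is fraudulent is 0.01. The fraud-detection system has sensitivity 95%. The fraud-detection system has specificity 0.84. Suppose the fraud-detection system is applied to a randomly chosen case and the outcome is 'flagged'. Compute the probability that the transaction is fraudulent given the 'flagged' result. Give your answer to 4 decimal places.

P(H | E) ≈ 0.0566

Let H be the event that the transaction is fraudulent. P(H) = 0.01, so P(¬H) = 0.99. With E the 'flagged' result, P(E|H) = 0.95 and P(E|¬H) = 0.16.
P(E) = 0.95·0.01 + 0.16·0.99 = 0.0095000 + 0.15840 = 0.16790.
By Bayes' theorem, P(H|E) = 0.0095000 / 0.16790 = 0.0566.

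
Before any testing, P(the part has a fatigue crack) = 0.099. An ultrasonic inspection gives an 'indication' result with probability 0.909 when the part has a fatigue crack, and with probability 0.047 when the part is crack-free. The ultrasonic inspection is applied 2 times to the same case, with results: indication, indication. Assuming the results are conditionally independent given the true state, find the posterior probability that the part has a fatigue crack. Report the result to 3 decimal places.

Posterior P(H) ≈ 0.976

With H the event that the part has a fatigue crack, the joint likelihood of the observed sequence is P(data|H) = 0.909·0.909 = 0.82628 and P(data|¬H) = 0.047·0.047 = 0.0022090.
Bayes: P(H|data) = 0.099·0.82628 / (0.099·0.82628 + 0.901·0.0022090) = 0.081802/0.083792 = 0.9762.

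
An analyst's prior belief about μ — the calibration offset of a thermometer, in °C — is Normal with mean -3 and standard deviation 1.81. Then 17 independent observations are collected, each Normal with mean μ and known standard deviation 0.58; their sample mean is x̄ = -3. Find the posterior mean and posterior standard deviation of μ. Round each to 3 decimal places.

Posterior mean ≈ -3.000; posterior SD ≈ 0.140

With known σ, the Normal prior is conjugate. Weight on the data is w = (n/σ²)/(n/σ² + 1/τ₀²) = 50.5351/(50.5351+0.305241) = 0.99400.
Posterior mean = w·x̄ + (1−w)·μ₀ = 0.99400·-3 + 0.0060039·-3 = -3.000. Posterior variance = 1/(50.5351+0.305241) = 0.0196694, so SD = 0.140.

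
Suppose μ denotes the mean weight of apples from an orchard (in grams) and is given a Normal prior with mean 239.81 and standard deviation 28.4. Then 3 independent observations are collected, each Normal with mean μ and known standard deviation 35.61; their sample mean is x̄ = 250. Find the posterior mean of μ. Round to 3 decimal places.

Prior precision 1/τ₀² = 1/28.4² = 0.00123983; data precision n/σ² = 3/35.61² = 0.00236580.
Posterior precision = 0.00123983 + 0.00236580 = 0.00360563.
Posterior mean = (0.00123983·239.81 + 0.00236580·250) / 0.00360563 = 246.496.

Posterior mean ≈ 246.496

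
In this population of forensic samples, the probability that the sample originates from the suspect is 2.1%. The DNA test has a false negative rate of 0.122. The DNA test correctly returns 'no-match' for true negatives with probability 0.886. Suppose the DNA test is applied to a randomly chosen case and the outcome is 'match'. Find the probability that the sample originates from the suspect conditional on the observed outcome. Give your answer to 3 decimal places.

Let H be the event that the sample originates from the suspect. P(H) = 0.021, so P(¬H) = 0.979. With E the 'match' result, P(E|H) = 0.878 and P(E|¬H) = 0.114.
P(E) = 0.878·0.021 + 0.114·0.979 = 0.018438 + 0.11161 = 0.13004.
By Bayes' theorem, P(H|E) = 0.018438 / 0.13004 = 0.142.

P(H | E) ≈ 0.142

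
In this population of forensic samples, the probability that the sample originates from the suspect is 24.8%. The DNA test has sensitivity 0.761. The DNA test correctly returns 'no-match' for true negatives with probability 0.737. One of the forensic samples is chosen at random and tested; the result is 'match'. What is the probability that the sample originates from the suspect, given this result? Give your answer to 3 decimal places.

Write H for 'the sample originates from the suspect'. Prior odds H:¬H = 0.248/0.752 = 0.32979. For the 'match' outcome, the likelihood ratio is 0.761/0.263 = 2.8935.
Posterior odds = 0.32979 × 2.8935 = 0.95425, so P(H|E) = 0.95425/(1+0.95425) = 0.488.

P(H | E) ≈ 0.488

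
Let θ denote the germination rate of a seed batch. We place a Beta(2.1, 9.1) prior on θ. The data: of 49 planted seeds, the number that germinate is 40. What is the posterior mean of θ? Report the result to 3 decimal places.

Observing 40 successes and 9 failures updates Beta(2.1, 9.1) by adding the success and failure counts to the two shape parameters: α = 2.1+40 = 42.1, β = 9.1+9 = 18.1.
E[θ | data] = 42.1/(42.1+18.1) = 0.699.

Posterior mean ≈ 0.699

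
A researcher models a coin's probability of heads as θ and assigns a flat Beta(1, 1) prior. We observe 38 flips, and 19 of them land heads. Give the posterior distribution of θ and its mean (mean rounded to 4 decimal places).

The binomial likelihood is conjugate to the Beta prior: with 19 successes and 19 failures, the posterior is Beta(1+19, 1+19) = Beta(20, 20).
E[θ | data] = 20/(20+20) = 0.5000.

Posterior: Beta(20, 20); mean ≈ 0.5000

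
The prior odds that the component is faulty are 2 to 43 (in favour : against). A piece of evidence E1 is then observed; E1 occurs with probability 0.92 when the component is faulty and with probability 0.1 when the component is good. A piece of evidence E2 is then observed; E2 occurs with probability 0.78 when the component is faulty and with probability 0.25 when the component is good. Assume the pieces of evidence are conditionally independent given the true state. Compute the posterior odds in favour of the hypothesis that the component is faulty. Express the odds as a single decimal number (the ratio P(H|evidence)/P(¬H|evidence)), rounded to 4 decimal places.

Posterior odds ≈ 1.3351

Prior odds = 2/43 = 0.046512.
Likelihood ratio for E1 = 0.92/0.1 = 9.2000.
Likelihood ratio for E2 = 0.78/0.25 = 3.1200.
Posterior odds = prior odds × LR₁ × LR₂ = 1.3351.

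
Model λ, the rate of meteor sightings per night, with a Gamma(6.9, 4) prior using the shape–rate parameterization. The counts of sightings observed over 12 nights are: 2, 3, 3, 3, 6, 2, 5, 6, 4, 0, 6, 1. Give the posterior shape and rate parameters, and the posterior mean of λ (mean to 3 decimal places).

Posterior: Gamma(shape=47.9, rate=16); mean ≈ 2.994

Total count ∑xᵢ = 41 over n = 12 nights.
Gamma is conjugate to the Poisson likelihood: posterior is Gamma(shape = 6.9+41 = 47.9, rate = 4+12 = 16).
E[λ | data] = 47.9/16 = 2.994.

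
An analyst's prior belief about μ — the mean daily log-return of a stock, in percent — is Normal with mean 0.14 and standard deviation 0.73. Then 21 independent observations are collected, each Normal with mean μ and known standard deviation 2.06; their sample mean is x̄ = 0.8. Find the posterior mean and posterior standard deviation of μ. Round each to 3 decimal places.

Posterior mean ≈ 0.619; posterior SD ≈ 0.383

With known σ, the Normal prior is conjugate. Weight on the data is w = (n/σ²)/(n/σ² + 1/τ₀²) = 4.94863/(4.94863+1.87652) = 0.72506.
Posterior mean = w·x̄ + (1−w)·μ₀ = 0.72506·0.8 + 0.27494·0.14 = 0.619. Posterior variance = 1/(4.94863+1.87652) = 0.146517, so SD = 0.383.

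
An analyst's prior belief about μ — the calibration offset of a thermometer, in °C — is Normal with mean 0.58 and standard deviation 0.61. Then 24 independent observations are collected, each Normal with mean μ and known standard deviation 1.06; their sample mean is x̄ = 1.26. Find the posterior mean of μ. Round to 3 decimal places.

Posterior mean ≈ 1.184

Prior precision 1/τ₀² = 1/0.61² = 2.68745; data precision n/σ² = 24/1.06² = 21.3599.
Posterior precision = 2.68745 + 21.3599 = 24.0474.
Posterior mean = (2.68745·0.58 + 21.3599·1.26) / 24.0474 = 1.184.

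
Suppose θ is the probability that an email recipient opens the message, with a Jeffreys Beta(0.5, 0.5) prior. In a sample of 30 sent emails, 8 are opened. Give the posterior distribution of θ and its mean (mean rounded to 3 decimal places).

The binomial likelihood is conjugate to the Beta prior: with 8 successes and 22 failures, the posterior is Beta(0.5+8, 0.5+22) = Beta(8.5, 22.5).
E[θ | data] = 8.5/(8.5+22.5) = 0.274.

Posterior: Beta(8.5, 22.5); mean ≈ 0.274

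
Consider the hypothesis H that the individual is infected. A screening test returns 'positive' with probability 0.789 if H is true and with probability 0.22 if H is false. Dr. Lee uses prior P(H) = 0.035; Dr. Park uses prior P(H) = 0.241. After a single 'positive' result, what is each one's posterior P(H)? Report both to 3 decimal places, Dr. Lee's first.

Dr. Lee: 0.115; Dr. Park: 0.532

P('+'|H) = 0.789, P('+'|¬H) = 0.22.
Dr. Lee: numerator 0.789·0.035 = 0.027615; evidence = 0.027615+0.22·0.965 = 0.23991; posterior = 0.115.
Dr. Park: numerator 0.789·0.241 = 0.19015; evidence = 0.19015+0.22·0.759 = 0.35713; posterior = 0.532.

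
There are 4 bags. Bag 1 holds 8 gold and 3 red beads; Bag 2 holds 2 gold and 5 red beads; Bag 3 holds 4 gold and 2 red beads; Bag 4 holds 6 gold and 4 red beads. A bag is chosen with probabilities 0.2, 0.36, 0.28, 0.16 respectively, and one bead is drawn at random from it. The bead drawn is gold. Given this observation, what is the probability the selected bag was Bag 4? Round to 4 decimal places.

Tabulate prior·likelihood by source: [1] prior 0.2, lik 0.7273, product 0.1455; [2] prior 0.36, lik 0.2857, product 0.1029; [3] prior 0.28, lik 0.6667, product 0.1867; [4] prior 0.16, lik 0.6, product 0.09600.
Normalizing constant = 0.53098; the posterior for Bag 4 is its product over the sum, 0.09600/0.53098 = 0.1808.

Posterior probability ≈ 0.1808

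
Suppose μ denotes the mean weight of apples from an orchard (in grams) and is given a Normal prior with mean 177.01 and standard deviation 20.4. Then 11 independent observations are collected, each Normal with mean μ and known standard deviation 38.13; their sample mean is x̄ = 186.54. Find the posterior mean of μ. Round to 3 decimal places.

Posterior mean ≈ 184.243

With known σ, the Normal prior is conjugate. Weight on the data is w = (n/σ²)/(n/σ² + 1/τ₀²) = 0.00756587/(0.00756587+0.00240292) = 0.75896.
Posterior mean = w·x̄ + (1−w)·μ₀ = 0.75896·186.54 + 0.24104·177.01 = 184.243.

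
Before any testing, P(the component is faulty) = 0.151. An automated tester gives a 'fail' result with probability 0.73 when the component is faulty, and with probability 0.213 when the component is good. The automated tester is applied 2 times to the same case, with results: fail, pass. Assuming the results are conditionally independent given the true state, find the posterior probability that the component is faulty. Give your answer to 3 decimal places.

Let H be the event that the component is faulty; start with P(H) = 0.151. P('fail'|H) = 0.73, P('fail'|¬H) = 0.213.
Update on result 1 ('fail'): P(H) ← 0.73·0.1510 / (0.73·0.1510 + 0.213·0.8490) = 0.11023/0.29107 = 0.3787.
Update on result 2 ('pass'): P(H) ← 0.27·0.3787 / (0.27·0.3787 + 0.787·0.6213) = 0.10225/0.59121 = 0.1730.

Posterior P(H) ≈ 0.173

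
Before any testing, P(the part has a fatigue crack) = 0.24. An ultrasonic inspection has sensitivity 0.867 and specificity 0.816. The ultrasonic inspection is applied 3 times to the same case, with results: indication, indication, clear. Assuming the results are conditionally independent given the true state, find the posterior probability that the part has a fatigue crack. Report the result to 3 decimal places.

Posterior P(H) ≈ 0.533

With H the event that the part has a fatigue crack, the joint likelihood of the observed sequence is P(data|H) = 0.867·0.867·0.133 = 0.099975 and P(data|¬H) = 0.184·0.184·0.816 = 0.027626.
Bayes: P(H|data) = 0.24·0.099975 / (0.24·0.099975 + 0.76·0.027626) = 0.023994/0.044990 = 0.5333.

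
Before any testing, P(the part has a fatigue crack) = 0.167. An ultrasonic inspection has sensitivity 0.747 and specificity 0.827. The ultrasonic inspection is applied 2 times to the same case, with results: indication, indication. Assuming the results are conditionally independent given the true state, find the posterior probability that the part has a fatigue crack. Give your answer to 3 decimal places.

With H the event that the part has a fatigue crack, the joint likelihood of the observed sequence is P(data|H) = 0.747·0.747 = 0.55801 and P(data|¬H) = 0.173·0.173 = 0.029929.
Bayes: P(H|data) = 0.167·0.55801 / (0.167·0.55801 + 0.833·0.029929) = 0.093188/0.11812 = 0.7889.

Posterior P(H) ≈ 0.789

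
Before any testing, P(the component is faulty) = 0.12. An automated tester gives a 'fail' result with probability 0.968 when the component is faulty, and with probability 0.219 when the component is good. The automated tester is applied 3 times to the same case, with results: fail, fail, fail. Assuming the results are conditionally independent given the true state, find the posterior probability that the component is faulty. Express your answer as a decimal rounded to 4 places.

Posterior P(H) ≈ 0.9217

Let H be the event that the component is faulty; start with P(H) = 0.12. P('fail'|H) = 0.968, P('fail'|¬H) = 0.219.
Update on result 1 ('fail'): P(H) ← 0.968·0.1200 / (0.968·0.1200 + 0.219·0.8800) = 0.11616/0.30888 = 0.3761.
Update on result 2 ('fail'): P(H) ← 0.968·0.3761 / (0.968·0.3761 + 0.219·0.6239) = 0.36403/0.50068 = 0.7271.
Update on result 3 ('fail'): P(H) ← 0.968·0.7271 / (0.968·0.7271 + 0.219·0.2729) = 0.70382/0.76359 = 0.9217.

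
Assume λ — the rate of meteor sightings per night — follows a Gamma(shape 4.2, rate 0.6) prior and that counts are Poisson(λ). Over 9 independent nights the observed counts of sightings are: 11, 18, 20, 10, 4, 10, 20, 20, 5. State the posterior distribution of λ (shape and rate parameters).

The Poisson likelihood adds the total count to the shape and the number of exposure periods to the rate. Here ∑xᵢ = 118 and n = 9, so shape 4.2→122.2 and rate 0.6→9.6.

Posterior: Gamma(shape=122.2, rate=9.6)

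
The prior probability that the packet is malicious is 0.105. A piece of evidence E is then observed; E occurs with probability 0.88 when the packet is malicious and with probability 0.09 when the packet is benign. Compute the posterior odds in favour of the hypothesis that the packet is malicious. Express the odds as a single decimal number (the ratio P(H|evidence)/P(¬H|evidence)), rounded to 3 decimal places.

Prior odds = 0.105/(1−0.105) = 0.11732.
Likelihood ratio for E = 0.88/0.09 = 9.7778.
Posterior odds = prior odds × LR = 1.1471.

Posterior odds ≈ 1.147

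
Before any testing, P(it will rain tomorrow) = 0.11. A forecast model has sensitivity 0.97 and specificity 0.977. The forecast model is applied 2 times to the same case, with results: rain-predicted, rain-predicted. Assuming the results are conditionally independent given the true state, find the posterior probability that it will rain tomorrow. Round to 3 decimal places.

Let H be the event that it will rain tomorrow; start with P(H) = 0.11. P('rain-predicted'|H) = 0.97, P('rain-predicted'|¬H) = 0.023.
Update on result 1 ('rain-predicted'): P(H) ← 0.97·0.1100 / (0.97·0.1100 + 0.023·0.8900) = 0.10670/0.12717 = 0.8390.
Update on result 2 ('rain-predicted'): P(H) ← 0.97·0.8390 / (0.97·0.8390 + 0.023·0.1610) = 0.81386/0.81757 = 0.9955.

Posterior P(H) ≈ 0.995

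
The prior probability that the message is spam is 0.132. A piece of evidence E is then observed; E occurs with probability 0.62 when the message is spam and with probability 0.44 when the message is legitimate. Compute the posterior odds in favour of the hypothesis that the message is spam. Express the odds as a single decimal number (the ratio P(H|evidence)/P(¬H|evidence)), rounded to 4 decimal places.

Posterior odds ≈ 0.2143

Prior odds = 0.132/(1−0.132) = 0.15207. In log-odds, ln(0.15207) = -1.8834.
Add log likelihood ratio: ln(1.4091) = 0.34294.
Posterior log-odds = -1.5404, so posterior odds = exp(-1.5404) = 0.21429.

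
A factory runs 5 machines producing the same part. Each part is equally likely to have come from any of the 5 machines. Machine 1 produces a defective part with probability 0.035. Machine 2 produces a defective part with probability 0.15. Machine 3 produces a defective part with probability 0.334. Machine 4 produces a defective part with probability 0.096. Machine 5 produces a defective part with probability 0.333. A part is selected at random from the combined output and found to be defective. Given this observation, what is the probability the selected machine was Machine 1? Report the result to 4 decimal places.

P(defective|M1) = 0.035; P(defective|M2) = 0.15; P(defective|M3) = 0.334; P(defective|M4) = 0.096; P(defective|M5) = 0.333.
Prior × likelihood for each source: 0.2·0.035=0.007000, 0.2·0.15=0.03000, 0.2·0.334=0.06680, 0.2·0.096=0.01920, 0.2·0.333=0.06660. Summing gives P(defective) = 0.18960.
P(Machine 1 | defective) = 0.007000 / 0.18960 = 0.0369.

Posterior probability ≈ 0.0369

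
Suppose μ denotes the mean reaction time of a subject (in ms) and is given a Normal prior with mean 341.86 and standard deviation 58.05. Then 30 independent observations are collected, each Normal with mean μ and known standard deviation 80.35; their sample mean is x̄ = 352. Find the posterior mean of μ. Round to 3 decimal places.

With known σ, the Normal prior is conjugate. Weight on the data is w = (n/σ²)/(n/σ² + 1/τ₀²) = 0.00464675/(0.00464675+0.00029675) = 0.93997.
Posterior mean = w·x̄ + (1−w)·μ₀ = 0.93997·352 + 0.060029·341.86 = 351.391.

Posterior mean ≈ 351.391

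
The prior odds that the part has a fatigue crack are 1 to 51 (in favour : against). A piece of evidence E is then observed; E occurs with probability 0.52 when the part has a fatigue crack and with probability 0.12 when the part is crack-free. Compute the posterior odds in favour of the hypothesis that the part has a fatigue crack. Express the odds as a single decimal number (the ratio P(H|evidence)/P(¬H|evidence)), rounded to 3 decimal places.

Prior odds = 1/51 = 0.019608. In log-odds, ln(0.019608) = -3.9318.
Add log likelihood ratio: ln(4.3333) = 1.4663.
Posterior log-odds = -2.4655, so posterior odds = exp(-2.4655) = 0.084967.

Posterior odds ≈ 0.085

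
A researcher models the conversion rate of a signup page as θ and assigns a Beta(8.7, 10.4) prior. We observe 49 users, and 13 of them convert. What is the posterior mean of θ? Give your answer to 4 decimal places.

Posterior mean ≈ 0.3186

Observing 13 successes and 36 failures updates Beta(8.7, 10.4) by adding the success and failure counts to the two shape parameters: α = 8.7+13 = 21.7, β = 10.4+36 = 46.4.
E[θ | data] = 21.7/(21.7+46.4) = 0.3186.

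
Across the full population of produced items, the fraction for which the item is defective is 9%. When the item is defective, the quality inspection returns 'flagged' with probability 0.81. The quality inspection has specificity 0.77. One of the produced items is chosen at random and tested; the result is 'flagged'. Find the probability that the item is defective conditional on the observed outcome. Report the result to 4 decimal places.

P(H | E) ≈ 0.2583

Let H be the event that the item is defective. P(H) = 0.09, so P(¬H) = 0.91. With E the 'flagged' result, P(E|H) = 0.81 and P(E|¬H) = 0.23.
P(E) = 0.81·0.09 + 0.23·0.91 = 0.072900 + 0.20930 = 0.28220.
By Bayes' theorem, P(H|E) = 0.072900 / 0.28220 = 0.2583.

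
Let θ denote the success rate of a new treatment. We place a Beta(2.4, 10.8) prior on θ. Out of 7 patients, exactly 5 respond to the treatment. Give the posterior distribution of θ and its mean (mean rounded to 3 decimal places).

Observing 5 successes and 2 failures updates Beta(2.4, 10.8) by adding the success and failure counts to the two shape parameters: α = 2.4+5 = 7.4, β = 10.8+2 = 12.8.
E[θ | data] = 7.4/(7.4+12.8) = 0.366.

Posterior: Beta(7.4, 12.8); mean ≈ 0.366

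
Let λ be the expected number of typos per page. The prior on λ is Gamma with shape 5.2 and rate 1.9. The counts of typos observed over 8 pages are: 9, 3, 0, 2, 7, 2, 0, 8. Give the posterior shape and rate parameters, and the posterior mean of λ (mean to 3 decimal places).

Posterior: Gamma(shape=36.2, rate=9.9); mean ≈ 3.657

Total count ∑xᵢ = 31 over n = 8 pages.
Gamma is conjugate to the Poisson likelihood: posterior is Gamma(shape = 5.2+31 = 36.2, rate = 1.9+8 = 9.9).
E[λ | data] = 36.2/9.9 = 3.657.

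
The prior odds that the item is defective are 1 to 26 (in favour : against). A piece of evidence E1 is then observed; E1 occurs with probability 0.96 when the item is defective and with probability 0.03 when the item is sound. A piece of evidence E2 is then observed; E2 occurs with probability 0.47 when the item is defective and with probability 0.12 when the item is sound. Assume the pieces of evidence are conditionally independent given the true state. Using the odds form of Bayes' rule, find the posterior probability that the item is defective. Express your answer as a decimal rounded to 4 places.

Prior odds = 1/26 = 0.038462.
Likelihood ratio for E1 = 0.96/0.03 = 32.000.
Likelihood ratio for E2 = 0.47/0.12 = 3.9167.
Posterior odds = prior odds × LR₁ × LR₂ = 4.8205.
Posterior probability = odds/(1+odds) = 4.8205/5.8205 = 0.8282.

Posterior probability ≈ 0.8282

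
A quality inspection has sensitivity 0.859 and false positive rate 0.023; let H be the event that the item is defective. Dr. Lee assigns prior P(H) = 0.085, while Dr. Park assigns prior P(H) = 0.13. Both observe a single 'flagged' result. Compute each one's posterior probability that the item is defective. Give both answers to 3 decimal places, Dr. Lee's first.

P('+'|H) = 0.859, P('+'|¬H) = 0.023.
Dr. Lee: numerator 0.859·0.085 = 0.073015; evidence = 0.073015+0.023·0.915 = 0.094060; posterior = 0.776.
Dr. Park: numerator 0.859·0.13 = 0.11167; evidence = 0.11167+0.023·0.87 = 0.13168; posterior = 0.848.

Dr. Lee: 0.776; Dr. Park: 0.848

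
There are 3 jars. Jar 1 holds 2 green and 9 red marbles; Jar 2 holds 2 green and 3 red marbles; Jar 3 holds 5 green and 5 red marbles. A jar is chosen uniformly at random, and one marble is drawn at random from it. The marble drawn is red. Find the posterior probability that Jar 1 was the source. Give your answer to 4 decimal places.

P(red|Jar 1) = 0.8182; P(red|Jar 2) = 0.6; P(red|Jar 3) = 0.5.
Prior × likelihood for each source: 0.333333·0.8182=0.2727, 0.333333·0.6=0.2000, 0.333333·0.5=0.1667. Summing gives P(red) = 0.63939.
P(Jar 1 | red) = 0.2727 / 0.63939 = 0.4265.

Posterior probability ≈ 0.4265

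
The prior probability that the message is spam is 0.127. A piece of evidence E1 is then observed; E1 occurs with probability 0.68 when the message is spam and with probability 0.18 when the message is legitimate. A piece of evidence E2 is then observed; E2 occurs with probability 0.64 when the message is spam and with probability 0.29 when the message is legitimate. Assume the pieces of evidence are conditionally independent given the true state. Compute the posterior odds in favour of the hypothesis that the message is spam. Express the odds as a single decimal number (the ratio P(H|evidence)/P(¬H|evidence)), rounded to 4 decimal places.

Posterior odds ≈ 1.2129

Prior odds = 0.127/(1−0.127) = 0.14548.
Likelihood ratio for E1 = 0.68/0.18 = 3.7778.
Likelihood ratio for E2 = 0.64/0.29 = 2.2069.
Posterior odds = prior odds × LR₁ × LR₂ = 1.2129.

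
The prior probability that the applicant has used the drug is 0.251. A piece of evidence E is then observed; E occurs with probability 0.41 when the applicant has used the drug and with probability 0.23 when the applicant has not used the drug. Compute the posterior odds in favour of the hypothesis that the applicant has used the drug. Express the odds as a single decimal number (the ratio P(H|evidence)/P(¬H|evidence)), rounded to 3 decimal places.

Prior odds = 0.251/(1−0.251) = 0.33511. In log-odds, ln(0.33511) = -1.0933.
Add log likelihood ratio: ln(1.7826) = 0.57808.
Posterior log-odds = -0.51521, so posterior odds = exp(-0.51521) = 0.59738.

Posterior odds ≈ 0.597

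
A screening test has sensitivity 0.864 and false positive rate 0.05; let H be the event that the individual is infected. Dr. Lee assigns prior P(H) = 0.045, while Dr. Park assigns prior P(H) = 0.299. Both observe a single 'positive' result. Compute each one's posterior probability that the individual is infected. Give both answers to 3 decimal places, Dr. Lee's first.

The likelihood ratio for a 'positive' result is 0.864/0.05 = 17.280.
Dr. Lee: prior odds 0.045/0.955 = 0.047120; posterior odds 0.81424; posterior probability 0.449.
Dr. Park: prior odds 0.299/0.701 = 0.42653; posterior odds 7.3705; posterior probability 0.881.

Dr. Lee: 0.449; Dr. Park: 0.881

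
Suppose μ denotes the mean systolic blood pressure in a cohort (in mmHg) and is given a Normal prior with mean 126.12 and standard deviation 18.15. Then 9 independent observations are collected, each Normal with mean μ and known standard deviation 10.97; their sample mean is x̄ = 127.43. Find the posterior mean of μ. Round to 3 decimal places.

Posterior mean ≈ 127.379

Prior precision 1/τ₀² = 1/18.15² = 0.00303562; data precision n/σ² = 9/10.97² = 0.0747875.
Posterior precision = 0.00303562 + 0.0747875 = 0.0778232.
Posterior mean = (0.00303562·126.12 + 0.0747875·127.43) / 0.0778232 = 127.379.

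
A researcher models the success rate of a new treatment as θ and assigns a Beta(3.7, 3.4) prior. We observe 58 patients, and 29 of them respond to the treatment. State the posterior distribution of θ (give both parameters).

The binomial likelihood is conjugate to the Beta prior: with 29 successes and 29 failures, the posterior is Beta(3.7+29, 3.4+29) = Beta(32.7, 32.4).

Posterior: Beta(32.7, 32.4)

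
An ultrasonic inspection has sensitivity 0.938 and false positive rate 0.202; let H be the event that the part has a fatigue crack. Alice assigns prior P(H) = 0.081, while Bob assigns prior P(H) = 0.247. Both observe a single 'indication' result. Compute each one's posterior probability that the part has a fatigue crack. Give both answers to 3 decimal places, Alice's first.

The likelihood ratio for an 'indication' result is 0.938/0.202 = 4.6436.
Alice: prior odds 0.081/0.919 = 0.088139; posterior odds 0.40928; posterior probability 0.290.
Bob: prior odds 0.247/0.753 = 0.32802; posterior odds 1.5232; posterior probability 0.604.

Alice: 0.290; Bob: 0.604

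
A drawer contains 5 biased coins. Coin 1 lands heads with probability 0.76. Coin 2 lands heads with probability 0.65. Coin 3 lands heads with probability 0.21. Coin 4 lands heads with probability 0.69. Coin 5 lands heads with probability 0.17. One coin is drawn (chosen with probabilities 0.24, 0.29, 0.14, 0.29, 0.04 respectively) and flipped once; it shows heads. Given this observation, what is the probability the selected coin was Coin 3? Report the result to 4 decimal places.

Tabulate prior·likelihood by source: [1] prior 0.24, lik 0.76, product 0.1824; [2] prior 0.29, lik 0.65, product 0.1885; [3] prior 0.14, lik 0.21, product 0.02940; [4] prior 0.29, lik 0.69, product 0.2001; [5] prior 0.04, lik 0.17, product 0.006800.
Normalizing constant = 0.60720; the posterior for Coin 3 is its product over the sum, 0.02940/0.60720 = 0.0484.

Posterior probability ≈ 0.0484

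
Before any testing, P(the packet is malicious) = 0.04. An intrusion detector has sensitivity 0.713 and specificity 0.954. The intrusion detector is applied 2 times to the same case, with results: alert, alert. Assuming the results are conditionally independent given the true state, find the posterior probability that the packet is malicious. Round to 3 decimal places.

Posterior P(H) ≈ 0.909

With H the event that the packet is malicious, the joint likelihood of the observed sequence is P(data|H) = 0.713·0.713 = 0.50837 and P(data|¬H) = 0.046·0.046 = 0.0021160.
Bayes: P(H|data) = 0.04·0.50837 / (0.04·0.50837 + 0.96·0.0021160) = 0.020335/0.022366 = 0.9092.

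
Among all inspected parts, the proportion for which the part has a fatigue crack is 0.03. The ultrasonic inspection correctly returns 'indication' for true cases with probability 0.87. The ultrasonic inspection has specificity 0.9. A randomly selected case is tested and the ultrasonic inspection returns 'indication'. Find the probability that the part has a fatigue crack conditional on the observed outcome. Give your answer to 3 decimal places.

P(H | E) ≈ 0.212

Let H be the event that the part has a fatigue crack. P(H) = 0.03, so P(¬H) = 0.97. With E the 'indication' result, P(E|H) = 0.87 and P(E|¬H) = 0.1.
P(E) = 0.87·0.03 + 0.1·0.97 = 0.026100 + 0.097000 = 0.12310.
By Bayes' theorem, P(H|E) = 0.026100 / 0.12310 = 0.212.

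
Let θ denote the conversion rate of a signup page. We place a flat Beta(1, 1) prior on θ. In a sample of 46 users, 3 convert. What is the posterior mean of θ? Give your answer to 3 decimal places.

Observing 3 successes and 43 failures updates Beta(1, 1) by adding the success and failure counts to the two shape parameters: α = 1+3 = 4, β = 1+43 = 44.
Posterior mean = α/(α+β) = 4/48 = 0.083.

Posterior mean ≈ 0.083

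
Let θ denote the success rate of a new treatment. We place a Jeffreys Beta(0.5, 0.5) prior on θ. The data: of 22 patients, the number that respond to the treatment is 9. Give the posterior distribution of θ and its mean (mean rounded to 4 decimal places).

Posterior: Beta(9.5, 13.5); mean ≈ 0.4130

Observing 9 successes and 13 failures updates Beta(0.5, 0.5) by adding the success and failure counts to the two shape parameters: α = 0.5+9 = 9.5, β = 0.5+13 = 13.5.
Posterior mean = α/(α+β) = 9.5/23 = 0.4130.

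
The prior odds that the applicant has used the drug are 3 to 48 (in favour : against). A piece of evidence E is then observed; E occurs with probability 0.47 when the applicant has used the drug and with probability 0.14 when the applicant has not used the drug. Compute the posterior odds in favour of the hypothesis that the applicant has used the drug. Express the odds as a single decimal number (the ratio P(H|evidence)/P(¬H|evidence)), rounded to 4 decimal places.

Prior odds = 3/48 = 0.062500.
Likelihood ratio for E = 0.47/0.14 = 3.3571.
Posterior odds = prior odds × LR = 0.20982.

Posterior odds ≈ 0.2098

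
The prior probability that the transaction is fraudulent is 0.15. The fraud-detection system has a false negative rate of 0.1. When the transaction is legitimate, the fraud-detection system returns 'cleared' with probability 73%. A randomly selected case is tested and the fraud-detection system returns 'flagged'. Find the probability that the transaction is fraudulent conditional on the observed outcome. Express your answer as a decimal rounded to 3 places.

Let H be the event that the transaction is fraudulent. P(H) = 0.15, so P(¬H) = 0.85. With E the 'flagged' result, P(E|H) = 0.9 and P(E|¬H) = 0.27.
P(E) = 0.9·0.15 + 0.27·0.85 = 0.13500 + 0.22950 = 0.36450.
By Bayes' theorem, P(H|E) = 0.13500 / 0.36450 = 0.370.

P(H | E) ≈ 0.370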